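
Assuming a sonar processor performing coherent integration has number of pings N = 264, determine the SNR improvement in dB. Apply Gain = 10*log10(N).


24.22 dB


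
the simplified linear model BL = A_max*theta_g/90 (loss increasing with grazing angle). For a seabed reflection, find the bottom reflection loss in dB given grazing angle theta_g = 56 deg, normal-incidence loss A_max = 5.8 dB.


BL = A_max * theta_g / 90 = 5.8 * 56 / 90 = 3.61

3.61 dB


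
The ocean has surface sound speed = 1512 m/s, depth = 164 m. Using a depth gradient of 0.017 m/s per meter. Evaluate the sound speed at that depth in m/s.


1514.788 m/s


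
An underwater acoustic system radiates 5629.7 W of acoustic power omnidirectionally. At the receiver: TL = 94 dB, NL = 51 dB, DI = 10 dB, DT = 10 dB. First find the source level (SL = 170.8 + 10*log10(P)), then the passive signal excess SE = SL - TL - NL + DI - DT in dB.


Step 1: SL = 170.8 + 10*log10(5629.7) = 208.3 dB
Step 2: SE = SL - TL - NL + DI - DT = 208.3 - 94 - 51 + 10 - 10 = 63.3

63.3 dB


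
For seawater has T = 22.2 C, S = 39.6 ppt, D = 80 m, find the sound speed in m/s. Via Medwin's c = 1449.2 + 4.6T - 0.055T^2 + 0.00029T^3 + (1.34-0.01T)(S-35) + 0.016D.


c = 1449.2 + 4.6*22.2 - 0.055*22.2^2 + 0.00029*22.2^3 + (1.34 - 0.01*22.2)*(39.6 - 35) + 0.016*80 = 1533.81

1533.81 m/s


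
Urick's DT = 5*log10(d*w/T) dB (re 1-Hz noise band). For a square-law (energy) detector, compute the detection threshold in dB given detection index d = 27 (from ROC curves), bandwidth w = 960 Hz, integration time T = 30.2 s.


14.67 dB


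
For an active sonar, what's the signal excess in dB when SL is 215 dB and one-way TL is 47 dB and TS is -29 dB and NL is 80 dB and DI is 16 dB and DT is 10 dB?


18 dB


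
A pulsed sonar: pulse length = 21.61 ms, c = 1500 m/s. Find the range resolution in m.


dR = c*tau/2 = 1500 * 21.61e-3 / 2 = 16.2075

16.2075 m


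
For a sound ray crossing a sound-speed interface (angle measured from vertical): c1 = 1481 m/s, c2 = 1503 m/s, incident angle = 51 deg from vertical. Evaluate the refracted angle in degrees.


sin(theta2) = (c2/c1)*sin(theta1) = (1503/1481)*sin(51 deg) = 0.78869
theta2 = arcsin(0.78869) = 52.06

52.06 deg


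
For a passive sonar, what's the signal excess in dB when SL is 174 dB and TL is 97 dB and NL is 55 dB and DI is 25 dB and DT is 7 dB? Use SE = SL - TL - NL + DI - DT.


SE = SL - TL - NL + DI - DT = 174 - 97 - 55 + 25 - 7 = 40

40 dB


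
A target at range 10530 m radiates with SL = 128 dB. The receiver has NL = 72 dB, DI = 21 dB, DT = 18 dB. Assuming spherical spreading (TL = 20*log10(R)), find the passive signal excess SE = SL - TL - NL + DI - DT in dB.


Step 1: TL = 20*log10(10530) = 80.45 dB
Step 2: SE = 128 - 80.45 - 72 + 21 - 18 = -21.45

-21.45 dB


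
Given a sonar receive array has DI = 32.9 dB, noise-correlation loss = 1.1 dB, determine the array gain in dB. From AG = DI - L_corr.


31.8 dB


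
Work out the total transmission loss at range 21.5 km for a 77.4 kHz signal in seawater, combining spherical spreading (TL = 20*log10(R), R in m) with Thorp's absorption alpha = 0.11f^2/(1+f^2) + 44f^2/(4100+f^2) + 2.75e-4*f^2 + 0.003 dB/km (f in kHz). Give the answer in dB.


Step 1 (Thorp): alpha = 0.11*5990.76/(1+5990.76) + 44*5990.76/(4100+5990.76) + 2.75e-4*5990.76 + 0.003 = 27.8827 dB/km
Step 2: TL_spread = 20*log10(21500) = 86.65 dB
Step 3: TL_abs = alpha*R = 27.8827 * 21.5 = 599.48 dB
Step 4: TL_total = 86.65 + 599.48 = 686.13

686.13 dB


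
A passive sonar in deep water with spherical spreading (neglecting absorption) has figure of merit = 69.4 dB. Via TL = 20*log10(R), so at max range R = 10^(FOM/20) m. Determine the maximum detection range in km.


2.95 km


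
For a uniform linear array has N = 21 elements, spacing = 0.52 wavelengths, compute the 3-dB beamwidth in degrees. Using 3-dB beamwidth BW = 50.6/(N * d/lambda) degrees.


BW = 50.6 / (21 * 0.52) = 50.6 / 10.92 = 4.63

4.63 deg


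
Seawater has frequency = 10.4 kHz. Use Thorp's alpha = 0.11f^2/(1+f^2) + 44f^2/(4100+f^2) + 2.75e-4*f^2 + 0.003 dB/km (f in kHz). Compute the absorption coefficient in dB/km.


f^2 = 108.16
alpha = 0.11*108.16/(1+108.16) + 44*108.16/(4100+108.16) + 2.75e-4*108.16 + 0.003 = 1.273

1.273 dB/km


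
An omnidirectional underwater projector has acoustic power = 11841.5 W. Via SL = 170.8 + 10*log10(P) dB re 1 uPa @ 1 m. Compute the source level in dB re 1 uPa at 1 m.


211.53 dB


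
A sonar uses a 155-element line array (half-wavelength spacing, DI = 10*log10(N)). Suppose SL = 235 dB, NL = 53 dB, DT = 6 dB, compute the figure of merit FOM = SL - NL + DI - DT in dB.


Step 1: DI = 10*log10(155) = 21.9 dB
Step 2: FOM = SL - NL + DI - DT = 235 - 53 + 21.9 - 6 = 197.9

197.9 dB


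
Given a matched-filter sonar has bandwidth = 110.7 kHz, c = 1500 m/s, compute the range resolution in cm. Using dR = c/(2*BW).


0.68 cm


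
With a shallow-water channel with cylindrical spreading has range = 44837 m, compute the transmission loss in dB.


46.52 dB


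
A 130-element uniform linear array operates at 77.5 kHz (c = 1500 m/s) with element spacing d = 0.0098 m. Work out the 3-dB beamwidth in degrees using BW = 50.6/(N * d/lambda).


Step 1: lambda = 1500/77500 = 0.01935 m
Step 2: d/lambda = 0.0098/0.01935 = 0.5065
Step 3: BW = 50.6/(N * d/lambda) = 50.6/(130 * 0.5065) = 0.77

0.77 deg


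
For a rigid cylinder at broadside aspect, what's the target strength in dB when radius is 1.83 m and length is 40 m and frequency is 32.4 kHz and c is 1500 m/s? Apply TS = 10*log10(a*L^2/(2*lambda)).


lambda = 1500/32400 = 0.0463 m
TS = 10*log10(1.83*40^2/(2*0.0463)) = 45.0

45.0 dB


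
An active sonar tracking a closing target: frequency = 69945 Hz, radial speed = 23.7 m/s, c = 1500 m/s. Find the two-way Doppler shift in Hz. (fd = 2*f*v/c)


2210.26 Hz


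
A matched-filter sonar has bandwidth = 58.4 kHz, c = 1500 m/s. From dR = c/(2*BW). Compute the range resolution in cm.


dR = c/(2*BW) = 1500 / (2 * 58.4e3) = 0.0128 m = 1.28 cm

1.28 cm


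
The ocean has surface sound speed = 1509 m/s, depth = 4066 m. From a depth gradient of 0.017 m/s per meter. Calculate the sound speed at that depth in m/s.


c = 1509 + 0.017 * 4066 = 1578.122

1578.122 m/s


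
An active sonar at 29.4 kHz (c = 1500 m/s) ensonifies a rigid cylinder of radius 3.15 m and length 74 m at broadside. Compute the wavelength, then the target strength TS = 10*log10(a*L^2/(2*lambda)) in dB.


Step 1: lambda = c/f = 1500/29400 = 0.05102 m
Step 2: TS = 10*log10(a*L^2/(2*lambda)) = 10*log10(3.15*74^2/(2*0.05102)) = 52.28

52.28 dB


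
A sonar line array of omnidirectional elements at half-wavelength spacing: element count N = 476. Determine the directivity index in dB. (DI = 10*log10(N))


26.78 dB


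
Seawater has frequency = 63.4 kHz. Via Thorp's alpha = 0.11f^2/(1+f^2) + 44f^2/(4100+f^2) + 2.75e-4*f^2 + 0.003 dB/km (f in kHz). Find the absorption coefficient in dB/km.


23.0 dB/km


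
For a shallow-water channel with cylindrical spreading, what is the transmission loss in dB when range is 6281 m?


TL = 10*log10(6281) = 37.98

37.98 dB


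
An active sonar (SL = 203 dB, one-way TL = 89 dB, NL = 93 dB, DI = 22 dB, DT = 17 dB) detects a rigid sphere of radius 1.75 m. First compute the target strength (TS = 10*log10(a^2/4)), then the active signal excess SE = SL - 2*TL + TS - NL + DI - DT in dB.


Step 1: TS = 10*log10(1.75^2/4) = -1.16 dB
Step 2: SE = SL - 2*TL + TS - NL + DI - DT = 203 - 2*89 + (-1.16) - 93 + 22 - 17 = -64.16

-64.16 dB


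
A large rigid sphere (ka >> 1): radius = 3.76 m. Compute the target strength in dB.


TS = 10*log10(3.76^2 / 4) = 10*log10(3.5344) = 5.48

5.48 dB


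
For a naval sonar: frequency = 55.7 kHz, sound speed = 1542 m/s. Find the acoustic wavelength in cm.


lambda = c/f = 1542 / 55700 = 0.0277 m = 2.77 cm

2.77 cm


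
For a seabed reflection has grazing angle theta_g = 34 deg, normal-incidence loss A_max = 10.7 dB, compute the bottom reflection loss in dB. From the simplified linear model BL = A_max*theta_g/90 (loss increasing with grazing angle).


BL = A_max * theta_g / 90 = 10.7 * 34 / 90 = 4.04

4.04 dB


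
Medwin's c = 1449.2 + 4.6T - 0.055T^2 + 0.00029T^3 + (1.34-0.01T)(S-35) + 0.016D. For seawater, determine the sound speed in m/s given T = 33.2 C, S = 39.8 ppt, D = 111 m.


1558.52 m/s


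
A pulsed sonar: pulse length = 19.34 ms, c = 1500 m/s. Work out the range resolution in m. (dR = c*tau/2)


dR = c*tau/2 = 1500 * 19.34e-3 / 2 = 14.505

14.505 m


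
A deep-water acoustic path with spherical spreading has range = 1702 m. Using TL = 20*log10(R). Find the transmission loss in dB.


64.62 dB


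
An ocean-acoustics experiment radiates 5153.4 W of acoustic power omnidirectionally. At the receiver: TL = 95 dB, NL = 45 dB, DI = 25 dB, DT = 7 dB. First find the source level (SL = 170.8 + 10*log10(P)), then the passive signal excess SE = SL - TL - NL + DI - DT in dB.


Step 1: SL = 170.8 + 10*log10(5153.4) = 207.92 dB
Step 2: SE = SL - TL - NL + DI - DT = 207.92 - 95 - 45 + 25 - 7 = 85.92

85.92 dB


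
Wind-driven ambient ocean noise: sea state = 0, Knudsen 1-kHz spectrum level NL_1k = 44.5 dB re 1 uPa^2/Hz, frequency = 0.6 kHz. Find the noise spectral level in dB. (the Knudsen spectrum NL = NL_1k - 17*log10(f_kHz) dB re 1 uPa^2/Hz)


48.27 dB


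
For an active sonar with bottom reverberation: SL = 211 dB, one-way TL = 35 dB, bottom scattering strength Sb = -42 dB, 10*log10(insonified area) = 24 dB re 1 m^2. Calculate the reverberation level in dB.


RL = SL - 2*TL + Sb + 10*log10(A) = 211 - 2*35 + (-42) + 24 = 123

123 dB


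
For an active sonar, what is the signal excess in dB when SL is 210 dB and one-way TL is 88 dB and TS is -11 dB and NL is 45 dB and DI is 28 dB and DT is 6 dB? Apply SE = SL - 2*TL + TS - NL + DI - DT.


0 dB


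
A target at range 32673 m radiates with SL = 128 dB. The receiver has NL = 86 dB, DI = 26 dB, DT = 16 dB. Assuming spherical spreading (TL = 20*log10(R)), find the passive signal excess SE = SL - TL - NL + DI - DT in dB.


Step 1: TL = 20*log10(32673) = 90.28 dB
Step 2: SE = 128 - 90.28 - 86 + 26 - 16 = -38.28

-38.28 dB


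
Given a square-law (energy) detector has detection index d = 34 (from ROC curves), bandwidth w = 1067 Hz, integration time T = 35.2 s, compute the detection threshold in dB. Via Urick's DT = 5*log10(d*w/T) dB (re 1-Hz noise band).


DT = 5*log10(d*w/T) = 5*log10(34 * 1067 / 35.2) = 5*log10(1030.62) = 15.07

15.07 dB


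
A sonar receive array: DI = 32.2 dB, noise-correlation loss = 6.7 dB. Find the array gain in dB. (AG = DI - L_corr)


AG = DI - L_corr = 32.2 - 6.7 = 25.5

25.5 dB


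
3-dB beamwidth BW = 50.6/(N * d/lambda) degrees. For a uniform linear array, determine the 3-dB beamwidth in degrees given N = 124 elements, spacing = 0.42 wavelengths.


0.97 deg


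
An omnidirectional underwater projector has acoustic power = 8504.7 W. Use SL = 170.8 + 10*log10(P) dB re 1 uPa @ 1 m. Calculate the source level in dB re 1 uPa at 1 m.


SL = 170.8 + 10*log10(8504.7) = 170.8 + 39.3 = 210.1

210.1 dB


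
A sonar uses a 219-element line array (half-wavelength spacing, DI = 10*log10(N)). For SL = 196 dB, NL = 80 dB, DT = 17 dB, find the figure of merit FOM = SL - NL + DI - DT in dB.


Step 1: DI = 10*log10(219) = 23.4 dB
Step 2: FOM = SL - NL + DI - DT = 196 - 80 + 23.4 - 17 = 122.4

122.4 dB


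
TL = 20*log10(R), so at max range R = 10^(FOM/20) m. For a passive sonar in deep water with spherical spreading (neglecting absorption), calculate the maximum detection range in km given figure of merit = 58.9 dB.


At max range FOM = TL, so 20*log10(R) = 58.9
R = 10^(58.9/20) = 881.05 m = 0.88 km

0.88 km


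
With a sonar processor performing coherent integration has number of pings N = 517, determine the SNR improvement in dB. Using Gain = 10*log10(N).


Gain = 10*log10(517) = 27.13

27.13 dB


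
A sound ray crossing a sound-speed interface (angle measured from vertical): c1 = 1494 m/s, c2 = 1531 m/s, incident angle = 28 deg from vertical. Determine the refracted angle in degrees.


sin(theta2) = (c2/c1)*sin(theta1) = (1531/1494)*sin(28 deg) = 0.4811
theta2 = arcsin(0.4811) = 28.76

28.76 deg


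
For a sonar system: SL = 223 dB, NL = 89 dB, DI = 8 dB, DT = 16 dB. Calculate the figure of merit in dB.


FOM = SL - NL + DI - DT = 223 - 89 + 8 - 16 = 126

126 dB


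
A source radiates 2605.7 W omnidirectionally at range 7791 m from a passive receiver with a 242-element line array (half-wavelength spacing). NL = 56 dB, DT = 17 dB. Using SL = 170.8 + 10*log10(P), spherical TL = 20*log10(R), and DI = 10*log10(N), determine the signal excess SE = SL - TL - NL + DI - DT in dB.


Step 1: SL = 170.8 + 10*log10(2605.7) = 204.96 dB
Step 2: TL = 20*log10(7791) = 77.83 dB
Step 3: DI = 10*log10(242) = 23.84 dB
Step 4: SE = SL - TL - NL + DI - DT = 204.96 - 77.83 - 56 + 23.84 - 17 = 77.97

77.97 dB


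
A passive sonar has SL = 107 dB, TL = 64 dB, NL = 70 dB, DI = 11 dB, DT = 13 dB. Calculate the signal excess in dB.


SE = SL - TL - NL + DI - DT = 107 - 64 - 70 + 11 - 13 = -29

-29 dB


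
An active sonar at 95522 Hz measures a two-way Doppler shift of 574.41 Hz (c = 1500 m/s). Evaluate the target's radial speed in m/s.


From fd = 2*f*v/c, v = c*fd/(2*f) = 1500 * 574.41 / (2*95522) = 4.51

4.51 m/s


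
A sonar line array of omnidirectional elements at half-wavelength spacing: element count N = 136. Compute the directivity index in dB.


DI = 10*log10(136) = 21.34

21.34 dB


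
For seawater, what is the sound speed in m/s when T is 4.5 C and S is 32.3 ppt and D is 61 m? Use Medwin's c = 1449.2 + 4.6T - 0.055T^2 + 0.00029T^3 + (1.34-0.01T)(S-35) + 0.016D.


c = 1449.2 + 4.6*4.5 - 0.055*4.5^2 + 0.00029*4.5^3 + (1.34 - 0.01*4.5)*(32.3 - 35) + 0.016*61 = 1466.29

1466.29 m/s


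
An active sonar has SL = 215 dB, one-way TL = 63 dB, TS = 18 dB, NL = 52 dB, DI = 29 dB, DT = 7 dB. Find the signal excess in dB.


SE = SL - 2*TL + TS - NL + DI - DT = 215 - 2*63 + (18) - 52 + 29 - 7 = 77

77 dB


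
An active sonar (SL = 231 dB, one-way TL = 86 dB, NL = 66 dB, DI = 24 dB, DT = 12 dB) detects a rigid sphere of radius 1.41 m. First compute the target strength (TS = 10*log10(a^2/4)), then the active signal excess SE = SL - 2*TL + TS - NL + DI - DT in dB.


Step 1: TS = 10*log10(1.41^2/4) = -3.04 dB
Step 2: SE = SL - 2*TL + TS - NL + DI - DT = 231 - 2*86 + (-3.04) - 66 + 24 - 12 = 1.96

1.96 dB


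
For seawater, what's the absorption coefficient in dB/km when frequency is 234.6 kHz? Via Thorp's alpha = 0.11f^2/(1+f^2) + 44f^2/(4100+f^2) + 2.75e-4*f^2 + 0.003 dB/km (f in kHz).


56.198 dB/km


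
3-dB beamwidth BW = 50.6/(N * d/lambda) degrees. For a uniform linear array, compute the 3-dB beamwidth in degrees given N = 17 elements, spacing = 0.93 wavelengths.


3.2 deg


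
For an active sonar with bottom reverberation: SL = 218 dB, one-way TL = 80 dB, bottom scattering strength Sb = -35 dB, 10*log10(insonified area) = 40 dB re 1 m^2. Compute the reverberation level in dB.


RL = SL - 2*TL + Sb + 10*log10(A) = 218 - 2*80 + (-35) + 40 = 63

63 dB


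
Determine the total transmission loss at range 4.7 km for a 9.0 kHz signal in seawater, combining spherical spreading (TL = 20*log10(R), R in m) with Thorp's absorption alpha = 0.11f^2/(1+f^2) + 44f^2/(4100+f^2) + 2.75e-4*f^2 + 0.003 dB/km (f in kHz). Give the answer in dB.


78.08 dB


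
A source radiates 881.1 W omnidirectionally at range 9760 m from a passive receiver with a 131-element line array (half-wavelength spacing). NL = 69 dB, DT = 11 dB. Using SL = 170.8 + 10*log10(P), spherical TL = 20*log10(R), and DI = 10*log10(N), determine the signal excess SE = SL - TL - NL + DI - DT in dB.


Step 1: SL = 170.8 + 10*log10(881.1) = 200.25 dB
Step 2: TL = 20*log10(9760) = 79.79 dB
Step 3: DI = 10*log10(131) = 21.17 dB
Step 4: SE = SL - TL - NL + DI - DT = 200.25 - 79.79 - 69 + 21.17 - 11 = 61.63

61.63 dB


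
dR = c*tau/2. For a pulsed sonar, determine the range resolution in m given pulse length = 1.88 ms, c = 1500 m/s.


1.41 m


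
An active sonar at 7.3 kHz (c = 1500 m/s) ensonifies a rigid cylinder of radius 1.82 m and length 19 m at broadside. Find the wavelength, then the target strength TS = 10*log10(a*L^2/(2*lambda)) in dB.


Step 1: lambda = c/f = 1500/7300 = 0.20548 m
Step 2: TS = 10*log10(a*L^2/(2*lambda)) = 10*log10(1.82*19^2/(2*0.20548)) = 32.04

32.04 dB


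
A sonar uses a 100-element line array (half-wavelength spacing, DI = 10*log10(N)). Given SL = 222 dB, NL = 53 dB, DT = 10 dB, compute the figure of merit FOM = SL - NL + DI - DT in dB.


Step 1: DI = 10*log10(100) = 20.0 dB
Step 2: FOM = SL - NL + DI - DT = 222 - 53 + 20.0 - 10 = 179.0

179.0 dB


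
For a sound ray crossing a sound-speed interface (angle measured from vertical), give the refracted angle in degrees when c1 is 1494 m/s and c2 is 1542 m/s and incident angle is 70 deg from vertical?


sin(theta2) = (c2/c1)*sin(theta1) = (1542/1494)*sin(70 deg) = 0.96988
theta2 = arcsin(0.96988) = 75.9

75.9 deg


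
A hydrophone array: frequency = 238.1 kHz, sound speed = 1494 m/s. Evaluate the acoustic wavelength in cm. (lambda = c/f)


lambda = c/f = 1494 / 238100 = 0.0063 m = 0.63 cm

0.63 cm


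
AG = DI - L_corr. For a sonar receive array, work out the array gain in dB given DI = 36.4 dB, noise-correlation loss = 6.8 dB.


AG = DI - L_corr = 36.4 - 6.8 = 29.6

29.6 dB


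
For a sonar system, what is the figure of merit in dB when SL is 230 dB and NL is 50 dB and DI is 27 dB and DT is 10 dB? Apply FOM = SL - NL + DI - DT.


FOM = SL - NL + DI - DT = 230 - 50 + 27 - 10 = 197

197 dB


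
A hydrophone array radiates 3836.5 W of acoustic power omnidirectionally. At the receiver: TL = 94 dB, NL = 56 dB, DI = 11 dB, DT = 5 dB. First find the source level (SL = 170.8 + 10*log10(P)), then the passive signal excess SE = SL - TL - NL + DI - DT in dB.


Step 1: SL = 170.8 + 10*log10(3836.5) = 206.64 dB
Step 2: SE = SL - TL - NL + DI - DT = 206.64 - 94 - 56 + 11 - 5 = 62.64

62.64 dB


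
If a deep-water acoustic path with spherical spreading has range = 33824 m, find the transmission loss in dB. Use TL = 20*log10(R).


TL = 20*log10(33824) = 90.58

90.58 dB


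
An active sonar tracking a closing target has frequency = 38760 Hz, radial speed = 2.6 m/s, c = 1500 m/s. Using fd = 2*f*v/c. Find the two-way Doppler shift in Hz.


134.37 Hz


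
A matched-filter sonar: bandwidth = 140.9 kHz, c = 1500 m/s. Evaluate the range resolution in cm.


dR = c/(2*BW) = 1500 / (2 * 140.9e3) = 0.0053 m = 0.53 cm

0.53 cm


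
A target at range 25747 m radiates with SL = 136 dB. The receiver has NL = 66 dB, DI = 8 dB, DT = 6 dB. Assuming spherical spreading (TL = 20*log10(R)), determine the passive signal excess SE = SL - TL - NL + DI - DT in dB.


Step 1: TL = 20*log10(25747) = 88.21 dB
Step 2: SE = 136 - 88.21 - 66 + 8 - 6 = -16.21

-16.21 dB


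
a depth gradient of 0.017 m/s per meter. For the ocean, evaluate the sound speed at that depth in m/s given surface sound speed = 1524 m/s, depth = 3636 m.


c = 1524 + 0.017 * 3636 = 1585.812

1585.812 m/s


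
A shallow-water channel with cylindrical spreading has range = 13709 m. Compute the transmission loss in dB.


41.37 dB


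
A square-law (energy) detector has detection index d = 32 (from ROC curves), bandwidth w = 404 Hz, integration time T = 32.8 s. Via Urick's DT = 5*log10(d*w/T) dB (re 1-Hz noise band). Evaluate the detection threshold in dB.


12.98 dB


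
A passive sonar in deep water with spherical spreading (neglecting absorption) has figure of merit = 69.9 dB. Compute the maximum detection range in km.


3.13 km


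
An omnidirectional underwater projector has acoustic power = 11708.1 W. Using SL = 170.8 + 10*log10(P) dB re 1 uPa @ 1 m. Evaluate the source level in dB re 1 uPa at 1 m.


211.48 dB


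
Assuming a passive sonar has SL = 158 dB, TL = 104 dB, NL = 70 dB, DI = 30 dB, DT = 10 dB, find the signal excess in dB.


SE = SL - TL - NL + DI - DT = 158 - 104 - 70 + 30 - 10 = 4

4 dB


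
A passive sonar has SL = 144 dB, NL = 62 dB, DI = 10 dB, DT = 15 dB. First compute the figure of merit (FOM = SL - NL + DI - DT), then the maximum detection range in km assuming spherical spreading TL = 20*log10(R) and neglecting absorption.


Step 1: FOM = SL - NL + DI - DT = 144 - 62 + 10 - 15 = 77 dB
Step 2: at max range FOM = TL = 20*log10(R), so R = 10^(77/20) = 7079.46 m = 7.08 km

7.08 km


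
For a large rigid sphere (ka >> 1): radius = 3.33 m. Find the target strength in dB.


TS = 10*log10(3.33^2 / 4) = 10*log10(2.772225) = 4.43

4.43 dB


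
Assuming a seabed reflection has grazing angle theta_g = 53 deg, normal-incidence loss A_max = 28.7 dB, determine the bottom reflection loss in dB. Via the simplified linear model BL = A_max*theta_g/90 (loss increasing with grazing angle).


BL = A_max * theta_g / 90 = 28.7 * 53 / 90 = 16.9

16.9 dB


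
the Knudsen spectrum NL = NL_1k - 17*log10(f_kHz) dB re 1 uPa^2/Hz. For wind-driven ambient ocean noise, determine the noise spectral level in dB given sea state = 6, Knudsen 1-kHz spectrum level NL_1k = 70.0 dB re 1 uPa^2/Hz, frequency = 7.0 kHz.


NL = NL_1k - 17*log10(f_kHz) = 70.0 - 17*log10(7.0) = 70.0 - (14.37) = 55.63

55.63 dB


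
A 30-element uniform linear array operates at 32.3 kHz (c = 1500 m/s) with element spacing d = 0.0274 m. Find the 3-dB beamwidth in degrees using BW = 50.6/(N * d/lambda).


Step 1: lambda = 1500/32300 = 0.04644 m
Step 2: d/lambda = 0.0274/0.04644 = 0.59
Step 3: BW = 50.6/(N * d/lambda) = 50.6/(30 * 0.59) = 2.86

2.86 deg


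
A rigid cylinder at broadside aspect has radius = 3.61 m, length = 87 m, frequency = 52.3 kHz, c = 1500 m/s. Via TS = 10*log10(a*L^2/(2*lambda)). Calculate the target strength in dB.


lambda = 1500/52300 = 0.02868 m
TS = 10*log10(3.61*87^2/(2*0.02868)) = 56.78

56.78 dB


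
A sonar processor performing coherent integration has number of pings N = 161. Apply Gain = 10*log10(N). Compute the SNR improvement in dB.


Gain = 10*log10(161) = 22.07

22.07 dB


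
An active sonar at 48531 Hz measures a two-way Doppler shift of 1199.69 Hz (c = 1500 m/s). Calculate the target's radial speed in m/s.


From fd = 2*f*v/c, v = c*fd/(2*f) = 1500 * 1199.69 / (2*48531) = 18.54

18.54 m/s


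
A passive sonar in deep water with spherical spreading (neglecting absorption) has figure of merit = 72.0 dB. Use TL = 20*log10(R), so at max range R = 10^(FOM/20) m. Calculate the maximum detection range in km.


At max range FOM = TL, so 20*log10(R) = 72.0
R = 10^(72.0/20) = 3981.07 m = 3.98 km

3.98 km


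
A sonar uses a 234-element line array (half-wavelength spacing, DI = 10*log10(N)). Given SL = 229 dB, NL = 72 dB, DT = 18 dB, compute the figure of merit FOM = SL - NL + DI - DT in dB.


Step 1: DI = 10*log10(234) = 23.69 dB
Step 2: FOM = SL - NL + DI - DT = 229 - 72 + 23.69 - 18 = 162.69

162.69 dB


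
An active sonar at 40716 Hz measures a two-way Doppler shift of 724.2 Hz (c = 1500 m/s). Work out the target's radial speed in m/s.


From fd = 2*f*v/c, v = c*fd/(2*f) = 1500 * 724.2 / (2*40716) = 13.34

13.34 m/s


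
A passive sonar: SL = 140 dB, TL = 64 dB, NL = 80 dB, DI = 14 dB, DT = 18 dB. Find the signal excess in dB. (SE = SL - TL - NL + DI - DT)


SE = SL - TL - NL + DI - DT = 140 - 64 - 80 + 14 - 18 = -8

-8 dB


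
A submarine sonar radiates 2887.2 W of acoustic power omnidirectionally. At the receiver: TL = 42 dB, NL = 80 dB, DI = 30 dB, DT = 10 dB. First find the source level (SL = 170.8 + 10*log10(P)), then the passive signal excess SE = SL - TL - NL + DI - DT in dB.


Step 1: SL = 170.8 + 10*log10(2887.2) = 205.4 dB
Step 2: SE = SL - TL - NL + DI - DT = 205.4 - 42 - 80 + 30 - 10 = 103.4

103.4 dB


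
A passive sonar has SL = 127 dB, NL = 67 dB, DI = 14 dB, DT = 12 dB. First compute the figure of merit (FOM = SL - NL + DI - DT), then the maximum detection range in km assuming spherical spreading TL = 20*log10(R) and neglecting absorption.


Step 1: FOM = SL - NL + DI - DT = 127 - 67 + 14 - 12 = 62 dB
Step 2: at max range FOM = TL = 20*log10(R), so R = 10^(62/20) = 1258.93 m = 1.26 km

1.26 km


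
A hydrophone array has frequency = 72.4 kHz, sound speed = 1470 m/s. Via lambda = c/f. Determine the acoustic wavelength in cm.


lambda = c/f = 1470 / 72400 = 0.0203 m = 2.03 cm

2.03 cm


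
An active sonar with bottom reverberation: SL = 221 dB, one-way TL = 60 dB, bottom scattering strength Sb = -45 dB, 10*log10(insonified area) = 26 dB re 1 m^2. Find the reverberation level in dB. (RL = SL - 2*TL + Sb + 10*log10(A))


82 dB


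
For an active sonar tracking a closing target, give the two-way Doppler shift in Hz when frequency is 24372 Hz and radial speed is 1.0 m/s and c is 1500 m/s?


fd = 2*f*v/c = 2 * 24372 * 1.0 / 1500 = 32.5

32.5 Hz


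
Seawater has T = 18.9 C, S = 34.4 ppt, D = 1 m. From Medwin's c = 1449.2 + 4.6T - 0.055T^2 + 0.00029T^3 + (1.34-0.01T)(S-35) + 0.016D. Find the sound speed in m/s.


1517.78 m/s


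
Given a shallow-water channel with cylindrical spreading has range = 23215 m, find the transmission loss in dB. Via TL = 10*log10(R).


TL = 10*log10(23215) = 43.66

43.66 dB


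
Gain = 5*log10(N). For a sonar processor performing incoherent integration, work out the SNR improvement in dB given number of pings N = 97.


Gain = 5*log10(97) = 9.93

9.93 dB


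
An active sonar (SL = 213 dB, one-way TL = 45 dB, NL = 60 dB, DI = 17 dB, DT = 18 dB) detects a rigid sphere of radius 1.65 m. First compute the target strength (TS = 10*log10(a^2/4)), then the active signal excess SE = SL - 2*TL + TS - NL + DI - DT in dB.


Step 1: TS = 10*log10(1.65^2/4) = -1.67 dB
Step 2: SE = SL - 2*TL + TS - NL + DI - DT = 213 - 2*45 + (-1.67) - 60 + 17 - 18 = 60.33

60.33 dB


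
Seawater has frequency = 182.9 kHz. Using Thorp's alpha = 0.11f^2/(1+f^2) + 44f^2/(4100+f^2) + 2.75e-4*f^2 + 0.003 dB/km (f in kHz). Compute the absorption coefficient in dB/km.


f^2 = 33452.41
alpha = 0.11*33452.41/(1+33452.41) + 44*33452.41/(4100+33452.41) + 2.75e-4*33452.41 + 0.003 = 48.508

48.508 dB/km


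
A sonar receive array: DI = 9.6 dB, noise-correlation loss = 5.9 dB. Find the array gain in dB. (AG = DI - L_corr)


3.7 dB


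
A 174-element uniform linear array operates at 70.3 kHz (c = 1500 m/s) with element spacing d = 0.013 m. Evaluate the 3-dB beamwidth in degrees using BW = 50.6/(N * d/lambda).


Step 1: lambda = 1500/70300 = 0.02134 m
Step 2: d/lambda = 0.013/0.02134 = 0.6092
Step 3: BW = 50.6/(N * d/lambda) = 50.6/(174 * 0.6092) = 0.48

0.48 deg


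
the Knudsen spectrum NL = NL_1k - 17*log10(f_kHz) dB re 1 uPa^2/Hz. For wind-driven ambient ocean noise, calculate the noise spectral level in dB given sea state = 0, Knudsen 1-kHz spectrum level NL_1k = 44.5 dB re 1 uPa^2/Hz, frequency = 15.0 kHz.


24.51 dB


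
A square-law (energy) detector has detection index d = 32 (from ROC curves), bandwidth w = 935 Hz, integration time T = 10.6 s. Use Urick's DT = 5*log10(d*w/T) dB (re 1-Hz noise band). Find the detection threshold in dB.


17.25 dB


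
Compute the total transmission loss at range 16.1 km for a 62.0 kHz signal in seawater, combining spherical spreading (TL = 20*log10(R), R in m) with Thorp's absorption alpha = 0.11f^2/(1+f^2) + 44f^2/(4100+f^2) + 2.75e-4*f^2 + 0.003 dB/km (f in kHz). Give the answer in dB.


Step 1 (Thorp): alpha = 0.11*3844.0/(1+3844.0) + 44*3844.0/(4100+3844.0) + 2.75e-4*3844.0 + 0.003 = 22.4611 dB/km
Step 2: TL_spread = 20*log10(16100) = 84.14 dB
Step 3: TL_abs = alpha*R = 22.4611 * 16.1 = 361.62 dB
Step 4: TL_total = 84.14 + 361.62 = 445.76

445.76 dB


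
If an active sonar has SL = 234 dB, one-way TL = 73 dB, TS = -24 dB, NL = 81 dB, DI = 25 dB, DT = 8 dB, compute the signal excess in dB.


SE = SL - 2*TL + TS - NL + DI - DT = 234 - 2*73 + (-24) - 81 + 25 - 8 = 0

0 dB


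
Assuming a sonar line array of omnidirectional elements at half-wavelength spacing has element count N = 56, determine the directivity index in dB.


17.48 dB


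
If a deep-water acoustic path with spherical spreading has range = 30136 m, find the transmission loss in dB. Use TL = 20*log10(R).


TL = 20*log10(30136) = 89.58

89.58 dB


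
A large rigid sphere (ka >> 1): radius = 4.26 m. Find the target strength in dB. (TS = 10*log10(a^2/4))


TS = 10*log10(4.26^2 / 4) = 10*log10(4.5369) = 6.57

6.57 dB


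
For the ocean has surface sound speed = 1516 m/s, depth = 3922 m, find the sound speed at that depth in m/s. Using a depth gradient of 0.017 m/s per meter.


1582.674 m/s


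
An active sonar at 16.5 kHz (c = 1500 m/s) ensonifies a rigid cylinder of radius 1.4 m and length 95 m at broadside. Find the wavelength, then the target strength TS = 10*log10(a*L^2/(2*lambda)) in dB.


Step 1: lambda = c/f = 1500/16500 = 0.09091 m
Step 2: TS = 10*log10(a*L^2/(2*lambda)) = 10*log10(1.4*95^2/(2*0.09091)) = 48.42

48.42 dB


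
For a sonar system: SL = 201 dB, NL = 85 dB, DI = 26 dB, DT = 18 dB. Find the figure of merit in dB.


FOM = SL - NL + DI - DT = 201 - 85 + 26 - 18 = 124

124 dB


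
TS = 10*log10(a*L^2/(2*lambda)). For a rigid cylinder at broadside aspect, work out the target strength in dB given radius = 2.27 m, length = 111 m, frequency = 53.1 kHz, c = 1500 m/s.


lambda = 1500/53100 = 0.02825 m
TS = 10*log10(2.27*111^2/(2*0.02825)) = 56.95

56.95 dB


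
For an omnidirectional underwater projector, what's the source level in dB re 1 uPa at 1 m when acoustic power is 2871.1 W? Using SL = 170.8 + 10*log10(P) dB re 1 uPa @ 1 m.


SL = 170.8 + 10*log10(2871.1) = 170.8 + 34.58 = 205.38

205.38 dB


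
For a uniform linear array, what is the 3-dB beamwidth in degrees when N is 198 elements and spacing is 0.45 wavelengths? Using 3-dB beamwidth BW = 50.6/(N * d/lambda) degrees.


BW = 50.6 / (198 * 0.45) = 50.6 / 89.1 = 0.57

0.57 deg


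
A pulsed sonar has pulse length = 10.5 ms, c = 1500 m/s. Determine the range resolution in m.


7.875 m


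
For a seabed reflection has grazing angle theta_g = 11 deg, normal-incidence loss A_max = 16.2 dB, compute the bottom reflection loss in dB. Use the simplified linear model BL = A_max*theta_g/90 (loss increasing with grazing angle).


BL = A_max * theta_g / 90 = 16.2 * 11 / 90 = 1.98

1.98 dB


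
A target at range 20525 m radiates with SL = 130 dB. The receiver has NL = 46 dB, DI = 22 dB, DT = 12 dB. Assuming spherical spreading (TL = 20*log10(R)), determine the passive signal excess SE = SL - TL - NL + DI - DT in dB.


Step 1: TL = 20*log10(20525) = 86.25 dB
Step 2: SE = 130 - 86.25 - 46 + 22 - 12 = 7.75

7.75 dB


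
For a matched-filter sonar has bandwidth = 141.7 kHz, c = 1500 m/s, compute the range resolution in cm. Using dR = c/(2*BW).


dR = c/(2*BW) = 1500 / (2 * 141.7e3) = 0.0053 m = 0.53 cm

0.53 cm


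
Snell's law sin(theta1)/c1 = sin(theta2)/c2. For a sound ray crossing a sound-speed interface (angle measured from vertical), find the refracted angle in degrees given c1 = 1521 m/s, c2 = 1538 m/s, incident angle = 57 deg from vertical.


58.0 deg


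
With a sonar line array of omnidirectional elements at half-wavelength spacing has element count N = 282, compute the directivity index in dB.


24.5 dB


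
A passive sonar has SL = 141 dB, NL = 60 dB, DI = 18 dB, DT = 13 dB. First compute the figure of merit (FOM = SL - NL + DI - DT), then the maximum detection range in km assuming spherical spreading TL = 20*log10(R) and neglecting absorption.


Step 1: FOM = SL - NL + DI - DT = 141 - 60 + 18 - 13 = 86 dB
Step 2: at max range FOM = TL = 20*log10(R), so R = 10^(86/20) = 19952.62 m = 19.95 km

19.95 km


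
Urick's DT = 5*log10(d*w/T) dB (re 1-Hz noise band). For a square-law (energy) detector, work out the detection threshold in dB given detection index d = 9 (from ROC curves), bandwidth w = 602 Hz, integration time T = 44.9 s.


10.41 dB


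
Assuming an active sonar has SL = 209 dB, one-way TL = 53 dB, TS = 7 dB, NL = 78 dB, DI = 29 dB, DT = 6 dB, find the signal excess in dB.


SE = SL - 2*TL + TS - NL + DI - DT = 209 - 2*53 + (7) - 78 + 29 - 6 = 55

55 dB


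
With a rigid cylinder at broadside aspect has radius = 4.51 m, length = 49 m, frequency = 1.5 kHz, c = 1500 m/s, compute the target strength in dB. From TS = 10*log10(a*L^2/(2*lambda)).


lambda = 1500/1500 = 1.0 m
TS = 10*log10(4.51*49^2/(2*1.0)) = 37.34

37.34 dB


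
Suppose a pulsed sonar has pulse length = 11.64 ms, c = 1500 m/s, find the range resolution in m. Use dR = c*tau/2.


8.73 m


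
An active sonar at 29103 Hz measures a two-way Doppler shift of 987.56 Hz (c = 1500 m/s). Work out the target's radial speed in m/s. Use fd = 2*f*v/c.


From fd = 2*f*v/c, v = c*fd/(2*f) = 1500 * 987.56 / (2*29103) = 25.45

25.45 m/s


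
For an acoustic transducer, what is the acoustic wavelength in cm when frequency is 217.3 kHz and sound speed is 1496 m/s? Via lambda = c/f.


0.69 cm


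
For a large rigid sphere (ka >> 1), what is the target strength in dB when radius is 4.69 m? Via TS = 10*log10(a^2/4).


TS = 10*log10(4.69^2 / 4) = 10*log10(5.499025) = 7.4

7.4 dB


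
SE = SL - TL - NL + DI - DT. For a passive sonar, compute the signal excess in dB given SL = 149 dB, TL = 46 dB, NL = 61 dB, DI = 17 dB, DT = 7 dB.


SE = SL - TL - NL + DI - DT = 149 - 46 - 61 + 17 - 7 = 52

52 dB


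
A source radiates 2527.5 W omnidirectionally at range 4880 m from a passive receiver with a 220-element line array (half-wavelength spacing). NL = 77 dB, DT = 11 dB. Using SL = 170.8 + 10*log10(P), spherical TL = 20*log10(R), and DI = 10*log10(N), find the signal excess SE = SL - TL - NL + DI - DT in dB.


Step 1: SL = 170.8 + 10*log10(2527.5) = 204.83 dB
Step 2: TL = 20*log10(4880) = 73.77 dB
Step 3: DI = 10*log10(220) = 23.42 dB
Step 4: SE = SL - TL - NL + DI - DT = 204.83 - 73.77 - 77 + 23.42 - 11 = 66.48

66.48 dB


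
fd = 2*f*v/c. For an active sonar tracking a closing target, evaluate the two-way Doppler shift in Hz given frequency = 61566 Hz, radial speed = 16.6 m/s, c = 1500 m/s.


1362.66 Hz


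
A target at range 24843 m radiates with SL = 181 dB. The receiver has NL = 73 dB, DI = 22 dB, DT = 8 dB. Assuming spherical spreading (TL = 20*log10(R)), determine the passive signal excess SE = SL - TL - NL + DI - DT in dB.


Step 1: TL = 20*log10(24843) = 87.9 dB
Step 2: SE = 181 - 87.9 - 73 + 22 - 8 = 34.1

34.1 dB


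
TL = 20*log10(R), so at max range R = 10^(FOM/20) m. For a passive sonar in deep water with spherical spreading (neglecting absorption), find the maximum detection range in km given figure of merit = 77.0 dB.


At max range FOM = TL, so 20*log10(R) = 77.0
R = 10^(77.0/20) = 7079.46 m = 7.08 km

7.08 km


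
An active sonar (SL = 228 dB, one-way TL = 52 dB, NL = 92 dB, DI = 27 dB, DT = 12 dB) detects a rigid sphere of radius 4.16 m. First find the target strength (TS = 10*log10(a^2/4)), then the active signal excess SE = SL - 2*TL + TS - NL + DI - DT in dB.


Step 1: TS = 10*log10(4.16^2/4) = 6.36 dB
Step 2: SE = SL - 2*TL + TS - NL + DI - DT = 228 - 2*52 + (6.36) - 92 + 27 - 12 = 53.36

53.36 dB


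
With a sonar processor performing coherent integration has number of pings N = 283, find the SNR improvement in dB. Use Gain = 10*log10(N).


Gain = 10*log10(283) = 24.52

24.52 dB


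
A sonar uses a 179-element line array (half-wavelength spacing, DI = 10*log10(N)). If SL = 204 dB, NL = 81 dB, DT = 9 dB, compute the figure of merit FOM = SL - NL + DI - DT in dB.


136.53 dB


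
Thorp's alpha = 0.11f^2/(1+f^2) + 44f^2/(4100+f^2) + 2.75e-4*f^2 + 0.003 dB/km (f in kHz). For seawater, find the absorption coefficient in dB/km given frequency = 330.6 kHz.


f^2 = 109296.36
alpha = 0.11*109296.36/(1+109296.36) + 44*109296.36/(4100+109296.36) + 2.75e-4*109296.36 + 0.003 = 72.579

72.579 dB/km


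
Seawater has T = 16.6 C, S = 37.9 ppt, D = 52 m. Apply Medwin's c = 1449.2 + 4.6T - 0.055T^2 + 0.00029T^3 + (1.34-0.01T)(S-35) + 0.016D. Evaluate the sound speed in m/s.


1515.97 m/s


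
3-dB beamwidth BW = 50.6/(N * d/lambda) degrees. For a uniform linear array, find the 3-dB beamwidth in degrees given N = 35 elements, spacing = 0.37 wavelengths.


BW = 50.6 / (35 * 0.37) = 50.6 / 12.95 = 3.91

3.91 deg


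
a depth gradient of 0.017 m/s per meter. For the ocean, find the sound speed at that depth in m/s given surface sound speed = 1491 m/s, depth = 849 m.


1505.433 m/s


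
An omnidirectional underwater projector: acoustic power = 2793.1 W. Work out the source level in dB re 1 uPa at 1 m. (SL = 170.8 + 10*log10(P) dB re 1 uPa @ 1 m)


205.26 dB


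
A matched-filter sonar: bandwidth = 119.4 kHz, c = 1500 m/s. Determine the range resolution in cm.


0.63 cm


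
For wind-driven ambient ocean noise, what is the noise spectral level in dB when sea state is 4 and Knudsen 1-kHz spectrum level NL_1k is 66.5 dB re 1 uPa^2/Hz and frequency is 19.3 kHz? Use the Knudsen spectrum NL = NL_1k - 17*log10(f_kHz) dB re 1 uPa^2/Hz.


NL = NL_1k - 17*log10(f_kHz) = 66.5 - 17*log10(19.3) = 66.5 - (21.85) = 44.65

44.65 dB


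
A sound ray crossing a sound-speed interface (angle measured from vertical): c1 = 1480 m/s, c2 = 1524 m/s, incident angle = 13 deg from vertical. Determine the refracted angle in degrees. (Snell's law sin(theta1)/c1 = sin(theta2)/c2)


sin(theta2) = (c2/c1)*sin(theta1) = (1524/1480)*sin(13 deg) = 0.23164
theta2 = arcsin(0.23164) = 13.39

13.39 deg


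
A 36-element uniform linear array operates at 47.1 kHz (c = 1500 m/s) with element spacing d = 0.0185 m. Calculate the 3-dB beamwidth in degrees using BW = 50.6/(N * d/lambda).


Step 1: lambda = 1500/47100 = 0.03185 m
Step 2: d/lambda = 0.0185/0.03185 = 0.5808
Step 3: BW = 50.6/(N * d/lambda) = 50.6/(36 * 0.5808) = 2.42

2.42 deg


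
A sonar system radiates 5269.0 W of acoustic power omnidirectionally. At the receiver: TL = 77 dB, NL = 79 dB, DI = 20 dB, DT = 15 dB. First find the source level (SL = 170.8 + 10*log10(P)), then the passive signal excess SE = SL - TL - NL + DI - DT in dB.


Step 1: SL = 170.8 + 10*log10(5269.0) = 208.02 dB
Step 2: SE = SL - TL - NL + DI - DT = 208.02 - 77 - 79 + 20 - 15 = 57.02

57.02 dB


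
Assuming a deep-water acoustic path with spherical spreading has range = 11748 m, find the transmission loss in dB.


TL = 20*log10(11748) = 81.4

81.4 dB


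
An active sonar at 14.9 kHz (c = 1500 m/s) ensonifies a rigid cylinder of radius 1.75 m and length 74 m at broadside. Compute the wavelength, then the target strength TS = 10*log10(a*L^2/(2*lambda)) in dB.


Step 1: lambda = c/f = 1500/14900 = 0.10067 m
Step 2: TS = 10*log10(a*L^2/(2*lambda)) = 10*log10(1.75*74^2/(2*0.10067)) = 46.78

46.78 dB


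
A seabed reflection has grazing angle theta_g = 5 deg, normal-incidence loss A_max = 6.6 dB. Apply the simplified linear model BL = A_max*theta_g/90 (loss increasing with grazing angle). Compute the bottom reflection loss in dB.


BL = A_max * theta_g / 90 = 6.6 * 5 / 90 = 0.37

0.37 dB


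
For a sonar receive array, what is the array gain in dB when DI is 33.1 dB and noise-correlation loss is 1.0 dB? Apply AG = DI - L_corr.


AG = DI - L_corr = 33.1 - 1.0 = 32.1

32.1 dB


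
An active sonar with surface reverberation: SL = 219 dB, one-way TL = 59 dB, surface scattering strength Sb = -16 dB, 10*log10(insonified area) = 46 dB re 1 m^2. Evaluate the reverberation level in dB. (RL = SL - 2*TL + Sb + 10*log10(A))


RL = SL - 2*TL + Sb + 10*log10(A) = 219 - 2*59 + (-16) + 46 = 131

131 dB
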